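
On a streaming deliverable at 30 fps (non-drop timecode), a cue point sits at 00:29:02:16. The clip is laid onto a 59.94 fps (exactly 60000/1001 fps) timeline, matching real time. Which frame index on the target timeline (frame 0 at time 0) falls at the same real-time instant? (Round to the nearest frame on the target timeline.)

Source frame index: (0×3600 + 29×60 + 2) × 30 + 16 = 52276.
Real time: 52276 / (30) = 26138/15 s.
Target frame: (26138/15) × (60000/1001) = 14936000/143 ≈ 104447.552 → 104448.

frame 104448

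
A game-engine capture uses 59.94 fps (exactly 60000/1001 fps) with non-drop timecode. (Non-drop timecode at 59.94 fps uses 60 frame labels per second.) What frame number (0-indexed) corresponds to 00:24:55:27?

Total seconds to the label: (0 × 3600 + 24 × 60 + 55) = 1495.
Frame index = 1495 × 60 + 27 = 89727.

89727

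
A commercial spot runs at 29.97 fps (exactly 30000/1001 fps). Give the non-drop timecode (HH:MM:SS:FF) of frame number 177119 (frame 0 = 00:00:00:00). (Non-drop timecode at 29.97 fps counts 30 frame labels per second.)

01:38:23:29

177119 ÷ 30 = 5903 full seconds, remainder 29 frames.
5903 s = 1 h 38 min 23 s.
Timecode: 01:38:23:29.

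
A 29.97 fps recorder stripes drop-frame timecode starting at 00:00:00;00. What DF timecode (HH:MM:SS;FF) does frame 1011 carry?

00:00:33;21

Each 10-minute DF block holds 10 × 60 × 30 − 9 × 2 = 17982 frames. 1011 ÷ 17982 → 0 full blocks, remainder 1011.
Within the partial block the first minute is 1800 frames and each further minute 1798, so 0 further minute boundaries passed. Total skipped labels = 18 × 0 + 2 × 0 = 0.
Non-drop label index = 1011 + 0 = 1011; at 30 labels/s that is 00:00:33:21, i.e. DF 00:00:33;21.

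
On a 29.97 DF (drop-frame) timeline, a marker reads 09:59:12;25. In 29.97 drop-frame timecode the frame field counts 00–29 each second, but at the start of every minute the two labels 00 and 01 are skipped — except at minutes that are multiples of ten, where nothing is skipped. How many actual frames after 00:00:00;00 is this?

As if non-drop at 30 labels/s: (9 × 3600 + 59 × 60 + 12) × 30 + 25 = 1078585.
Minute boundaries passed: 599; those not divisible by 10: 599 − 59 = 540; dropped labels = 2 × 540 = 1080.
Actual frame index = 1078585 − 1080 = 1077505.

1077505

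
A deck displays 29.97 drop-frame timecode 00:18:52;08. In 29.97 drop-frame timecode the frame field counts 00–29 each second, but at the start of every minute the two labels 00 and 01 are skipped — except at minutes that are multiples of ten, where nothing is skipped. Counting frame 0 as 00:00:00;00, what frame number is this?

33934

Complete 10-minute blocks: 1, each 17982 frames → 17982.
Remaining 8 whole minutes in the current block: 1800 + 7 × 1798 = 14386 frames.
Within the current minute: 52 × 30 + 8 − 2 = 1566 (labels ;00/;01 skipped at this minute). Total = 17982 + 14386 + 1566 = 33934.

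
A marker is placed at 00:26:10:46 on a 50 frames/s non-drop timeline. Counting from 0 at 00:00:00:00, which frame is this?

Total seconds to the label: (0 × 3600 + 26 × 60 + 10) = 1570.
Frame index = 1570 × 50 + 46 = 78546.

frame 78546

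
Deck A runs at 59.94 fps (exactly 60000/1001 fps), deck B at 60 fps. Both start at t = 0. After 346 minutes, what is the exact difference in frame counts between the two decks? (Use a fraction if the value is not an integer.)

1245600/1001 frames

346 min = 20760 s.
A emits 60000/1001 × 20760 = 1245600000/1001 frames; B emits 60 × 20760 = 1245600.
Difference = 1245600/1001 frames (≈ 1244.3556); B is ahead of A.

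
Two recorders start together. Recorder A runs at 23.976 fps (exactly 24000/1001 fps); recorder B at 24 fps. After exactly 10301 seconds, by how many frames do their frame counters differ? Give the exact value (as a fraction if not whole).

A emits 24000/1001 × 10301 = 247224000/1001 frames; B emits 24 × 10301 = 247224.
Difference = 247224/1001 frames (≈ 246.9770); B is ahead of A.

247224/1001 frames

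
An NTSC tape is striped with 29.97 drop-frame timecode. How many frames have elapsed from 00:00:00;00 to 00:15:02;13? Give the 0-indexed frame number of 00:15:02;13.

27045

As if non-drop at 30 labels/s: (0 × 3600 + 15 × 60 + 2) × 30 + 13 = 27073.
Minute boundaries passed: 15; those not divisible by 10: 15 − 1 = 14; dropped labels = 2 × 14 = 28.
Actual frame index = 27073 − 28 = 27045.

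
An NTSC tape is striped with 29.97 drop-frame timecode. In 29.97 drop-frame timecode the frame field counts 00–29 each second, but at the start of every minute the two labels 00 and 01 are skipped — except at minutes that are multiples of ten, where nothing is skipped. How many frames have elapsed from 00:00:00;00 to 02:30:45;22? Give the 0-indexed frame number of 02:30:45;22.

As if non-drop at 30 labels/s: (2 × 3600 + 30 × 60 + 45) × 30 + 22 = 271372.
Minute boundaries passed: 150; those not divisible by 10: 150 − 15 = 135; dropped labels = 2 × 135 = 270.
Actual frame index = 271372 − 270 = 271102.

271102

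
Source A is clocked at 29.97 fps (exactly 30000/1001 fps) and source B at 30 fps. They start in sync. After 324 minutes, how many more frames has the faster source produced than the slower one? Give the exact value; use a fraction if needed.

324 min = 19440 s.
A emits 30000/1001 × 19440 = 583200000/1001 frames; B emits 30 × 19440 = 583200.
Difference = 583200/1001 frames (≈ 582.6174); B is ahead of A.

583200/1001 frames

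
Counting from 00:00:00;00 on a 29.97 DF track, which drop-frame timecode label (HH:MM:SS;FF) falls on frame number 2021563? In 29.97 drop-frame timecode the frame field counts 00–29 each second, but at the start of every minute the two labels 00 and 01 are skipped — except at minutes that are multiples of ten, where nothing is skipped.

18:44:12;27

Each 10-minute DF block holds 10 × 60 × 30 − 9 × 2 = 17982 frames. 2021563 ÷ 17982 → 112 full blocks, remainder 7579.
Within the partial block the first minute is 1800 frames and each further minute 1798, so 4 further minute boundaries passed. Total skipped labels = 18 × 112 + 2 × 4 = 2024.
Non-drop label index = 2021563 + 2024 = 2023587; at 30 labels/s that is 18:44:12:27, i.e. DF 18:44:12;27.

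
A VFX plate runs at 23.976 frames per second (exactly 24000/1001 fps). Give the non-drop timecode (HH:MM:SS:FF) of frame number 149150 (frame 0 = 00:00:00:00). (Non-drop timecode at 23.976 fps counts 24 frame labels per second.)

01:43:34:14

149150 ÷ 24 = 6214 full seconds, remainder 14 frames.
6214 s = 1 h 43 min 34 s.
Timecode: 01:43:34:14.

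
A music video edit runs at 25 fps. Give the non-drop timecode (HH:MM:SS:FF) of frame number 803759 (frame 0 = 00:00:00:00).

803759 ÷ 25 = 32150 full seconds, remainder 9 frames.
32150 s = 8 h 55 min 50 s.
Timecode: 08:55:50:09.

08:55:50:09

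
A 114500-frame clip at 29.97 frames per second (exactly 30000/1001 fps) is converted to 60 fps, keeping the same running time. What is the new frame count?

Target frames = source frames × (target rate / source rate) = 114500 × (60)/(30000/1001) = 114500 × 1001/500 = 229229.

229229 frames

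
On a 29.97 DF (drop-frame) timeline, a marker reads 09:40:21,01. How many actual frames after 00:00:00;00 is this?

As if non-drop at 30 labels/s: (9 × 3600 + 40 × 60 + 21) × 30 + 1 = 1044631.
Minute boundaries passed: 580; those not divisible by 10: 580 − 58 = 522; dropped labels = 2 × 522 = 1044.
Actual frame index = 1044631 − 1044 = 1043587.

1043587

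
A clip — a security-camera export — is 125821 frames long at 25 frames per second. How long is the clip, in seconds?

5032.84 seconds

Running time = 125821 / (25) = 5032.84 s.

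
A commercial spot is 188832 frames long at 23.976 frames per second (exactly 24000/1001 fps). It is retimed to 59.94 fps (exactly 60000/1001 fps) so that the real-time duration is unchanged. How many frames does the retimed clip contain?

Target frames = source frames × (target rate / source rate) = 188832 × (60000/1001)/(24000/1001) = 188832 × 5/2 = 472080.

472080 frames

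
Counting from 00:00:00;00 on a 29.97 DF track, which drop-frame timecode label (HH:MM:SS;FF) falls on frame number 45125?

Each 10-minute DF block holds 10 × 60 × 30 − 9 × 2 = 17982 frames. 45125 ÷ 17982 → 2 full blocks, remainder 9161.
Within the partial block the first minute is 1800 frames and each further minute 1798, so 5 further minute boundaries passed. Total skipped labels = 18 × 2 + 2 × 5 = 46.
Non-drop label index = 45125 + 46 = 45171; at 30 labels/s that is 00:25:05:21, i.e. DF 00:25:05;21.

00:25:05;21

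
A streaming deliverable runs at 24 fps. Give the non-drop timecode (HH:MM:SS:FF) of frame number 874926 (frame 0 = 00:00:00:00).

874926 ÷ 24 = 36455 full seconds, remainder 6 frames.
36455 s = 10 h 7 min 35 s.
Timecode: 10:07:35:06.

10:07:35:06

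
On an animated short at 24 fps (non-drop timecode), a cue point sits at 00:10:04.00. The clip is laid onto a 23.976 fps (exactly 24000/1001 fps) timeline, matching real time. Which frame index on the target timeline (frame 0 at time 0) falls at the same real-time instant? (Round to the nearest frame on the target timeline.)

Source frame index: (0×3600 + 10×60 + 4) × 24 + 0 = 14496.
Real time: 14496 / (24) = 604 s.
Target frame: (604) × (24000/1001) = 14496000/1001 ≈ 14481.518 → 14482.

frame 14482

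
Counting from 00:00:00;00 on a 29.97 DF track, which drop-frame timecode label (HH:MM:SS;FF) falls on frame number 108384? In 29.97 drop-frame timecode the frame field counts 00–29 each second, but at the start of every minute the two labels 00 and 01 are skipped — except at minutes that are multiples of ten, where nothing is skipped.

Each 10-minute DF block holds 10 × 60 × 30 − 9 × 2 = 17982 frames. 108384 ÷ 17982 → 6 full blocks, remainder 492.
Within the partial block the first minute is 1800 frames and each further minute 1798, so 0 further minute boundaries passed. Total skipped labels = 18 × 6 + 2 × 0 = 108.
Non-drop label index = 108384 + 108 = 108492; at 30 labels/s that is 01:00:16:12, i.e. DF 01:00:16;12.

01:00:16;12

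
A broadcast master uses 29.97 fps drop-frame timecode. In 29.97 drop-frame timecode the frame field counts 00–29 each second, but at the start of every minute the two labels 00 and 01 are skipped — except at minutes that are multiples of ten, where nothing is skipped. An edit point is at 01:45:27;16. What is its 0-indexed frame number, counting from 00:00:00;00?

As if non-drop at 30 labels/s: (1 × 3600 + 45 × 60 + 27) × 30 + 16 = 189826.
Minute boundaries passed: 105; those not divisible by 10: 105 − 10 = 95; dropped labels = 2 × 95 = 190.
Actual frame index = 189826 − 190 = 189636.

189636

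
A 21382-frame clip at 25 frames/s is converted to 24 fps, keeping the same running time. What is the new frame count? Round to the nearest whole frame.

Frames at target rate = 21382 × (24) / (25) = 513168/25 ≈ 20526.720.
Nearest whole frame: 20527.

20527 frames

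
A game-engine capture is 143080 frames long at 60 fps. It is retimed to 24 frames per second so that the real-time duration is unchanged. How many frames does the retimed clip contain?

Target frames = source frames × (target rate / source rate) = 143080 × (24)/(60) = 143080 × 2/5 = 57232.

57232 frames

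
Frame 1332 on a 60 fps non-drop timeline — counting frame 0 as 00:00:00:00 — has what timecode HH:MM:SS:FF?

00:00:22:12

1332 ÷ 60 = 22 full seconds, remainder 12 frames.
22 s = 0 h 0 min 22 s.
Timecode: 00:00:22:12.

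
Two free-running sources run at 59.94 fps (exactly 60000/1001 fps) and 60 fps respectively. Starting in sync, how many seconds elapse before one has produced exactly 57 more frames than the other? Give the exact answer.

950.95 seconds

The gap grows by |60 − 60000/1001| = 60/1001 frames per second.
Time for a 57-frame gap: 57 ÷ (60/1001) = 950.95 s.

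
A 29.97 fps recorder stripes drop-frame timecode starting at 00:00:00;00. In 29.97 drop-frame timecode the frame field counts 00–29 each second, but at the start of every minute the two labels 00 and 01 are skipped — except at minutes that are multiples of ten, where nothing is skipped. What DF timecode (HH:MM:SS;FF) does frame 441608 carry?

04:05:35;00

Ten DF minutes hold 17982 frames, so frame 441608 lies in block 24 (frames 431568–449549) with 10040 frames into that block.
The block's first minute is 1800 frames and the rest 1798 each; 10040 frames reaches minute 5, so 24 × 18 + 5 × 2 = 442 labels have been skipped so far.
Adding those back, label number 441608 + 442 = 442050 at 30 labels/s is 14735 s + 0 f = 4 h 5 min 35 s frame 0, i.e. 04:05:35;00.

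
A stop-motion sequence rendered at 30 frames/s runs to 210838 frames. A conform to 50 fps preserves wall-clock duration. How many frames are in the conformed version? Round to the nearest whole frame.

Frames at target rate = 210838 × (50) / (30) = 1054190/3 ≈ 351396.667.
Nearest whole frame: 351397.

351397 frames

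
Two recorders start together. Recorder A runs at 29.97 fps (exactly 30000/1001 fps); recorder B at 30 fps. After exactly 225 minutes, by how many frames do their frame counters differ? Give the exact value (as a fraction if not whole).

225 min = 13500 s.
A emits 30000/1001 × 13500 = 405000000/1001 frames; B emits 30 × 13500 = 405000.
Difference = 405000/1001 frames (≈ 404.5954); B is ahead of A.

405000/1001 frames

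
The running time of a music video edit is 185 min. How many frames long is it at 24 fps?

266400 frames

185 min = 11100 s.
Frames = 11100 × 24 = 266400.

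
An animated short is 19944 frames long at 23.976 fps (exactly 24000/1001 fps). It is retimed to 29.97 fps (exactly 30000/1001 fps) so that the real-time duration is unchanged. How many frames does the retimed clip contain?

Target frames = source frames × (target rate / source rate) = 19944 × (30000/1001)/(24000/1001) = 19944 × 5/4 = 24930.

24930 frames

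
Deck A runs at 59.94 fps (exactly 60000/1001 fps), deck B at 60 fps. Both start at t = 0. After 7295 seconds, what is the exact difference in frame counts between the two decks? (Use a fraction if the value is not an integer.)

437700/1001 frames

A emits 60000/1001 × 7295 = 437700000/1001 frames; B emits 60 × 7295 = 437700.
Difference = 437700/1001 frames (≈ 437.2627); B is ahead of A.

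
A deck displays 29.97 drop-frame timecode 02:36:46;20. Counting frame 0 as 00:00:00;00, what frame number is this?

Complete 10-minute blocks: 15, each 17982 frames → 269730.
Remaining 6 whole minutes in the current block: 1800 + 5 × 1798 = 10790 frames.
Within the current minute: 46 × 30 + 20 − 2 = 1398 (labels ;00/;01 skipped at this minute). Total = 269730 + 10790 + 1398 = 281918.

281918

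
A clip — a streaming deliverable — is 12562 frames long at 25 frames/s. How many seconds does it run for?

502.48 seconds

Running time = 12562 / (25) = 502.48 s.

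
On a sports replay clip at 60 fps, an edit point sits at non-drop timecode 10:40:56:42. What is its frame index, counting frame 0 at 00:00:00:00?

Total seconds to the label: (10 × 3600 + 40 × 60 + 56) = 38456.
Frame index = 38456 × 60 + 42 = 2307402.

frame 2307402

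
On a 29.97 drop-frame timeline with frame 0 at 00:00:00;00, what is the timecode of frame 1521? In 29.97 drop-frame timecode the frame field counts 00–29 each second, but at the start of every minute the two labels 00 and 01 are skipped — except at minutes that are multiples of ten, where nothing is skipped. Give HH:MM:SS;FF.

00:00:50;21

Each 10-minute DF block holds 10 × 60 × 30 − 9 × 2 = 17982 frames. 1521 ÷ 17982 → 0 full blocks, remainder 1521.
Within the partial block the first minute is 1800 frames and each further minute 1798, so 0 further minute boundaries passed. Total skipped labels = 18 × 0 + 2 × 0 = 0.
Non-drop label index = 1521 + 0 = 1521; at 30 labels/s that is 00:00:50:21, i.e. DF 00:00:50;21.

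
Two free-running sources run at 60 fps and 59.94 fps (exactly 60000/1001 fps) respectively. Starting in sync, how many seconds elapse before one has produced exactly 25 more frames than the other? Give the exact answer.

5005/12 seconds

The gap grows by |60000/1001 − 60| = 60/1001 frames per second.
Time for a 25-frame gap: 25 ÷ (60/1001) = 5005/12 s.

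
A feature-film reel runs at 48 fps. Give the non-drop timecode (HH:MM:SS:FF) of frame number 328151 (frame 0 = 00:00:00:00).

328151 ÷ 48 = 6836 full seconds, remainder 23 frames.
6836 s = 1 h 53 min 56 s.
Timecode: 01:53:56:23.

01:53:56:23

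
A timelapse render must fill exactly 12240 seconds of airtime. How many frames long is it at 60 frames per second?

734400 frames

Frames = 12240 × 60 = 734400.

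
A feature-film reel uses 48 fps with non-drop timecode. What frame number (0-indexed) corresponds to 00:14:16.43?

Total seconds to the label: (0 × 3600 + 14 × 60 + 16) = 856.
Frame index = 856 × 48 + 43 = 41131.

41131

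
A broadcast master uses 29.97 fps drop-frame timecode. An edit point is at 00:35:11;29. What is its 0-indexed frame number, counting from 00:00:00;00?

As if non-drop at 30 labels/s: (0 × 3600 + 35 × 60 + 11) × 30 + 29 = 63359.
Minute boundaries passed: 35; those not divisible by 10: 35 − 3 = 32; dropped labels = 2 × 32 = 64.
Actual frame index = 63359 − 64 = 63295.

63295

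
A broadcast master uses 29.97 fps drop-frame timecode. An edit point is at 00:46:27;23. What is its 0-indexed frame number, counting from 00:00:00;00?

Complete 10-minute blocks: 4, each 17982 frames → 71928.
Remaining 6 whole minutes in the current block: 1800 + 5 × 1798 = 10790 frames.
Within the current minute: 27 × 30 + 23 − 2 = 831 (labels ;00/;01 skipped at this minute). Total = 71928 + 10790 + 831 = 83549.

83549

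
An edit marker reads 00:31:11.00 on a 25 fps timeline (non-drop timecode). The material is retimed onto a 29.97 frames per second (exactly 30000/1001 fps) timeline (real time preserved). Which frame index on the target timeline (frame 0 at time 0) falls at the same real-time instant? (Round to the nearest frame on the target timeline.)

Source frame index: (0×3600 + 31×60 + 11) × 25 + 0 = 46775.
Real time: 46775 / (25) = 1871 s.
Target frame: (1871) × (30000/1001) = 56130000/1001 ≈ 56073.926 → 56074.

frame 56074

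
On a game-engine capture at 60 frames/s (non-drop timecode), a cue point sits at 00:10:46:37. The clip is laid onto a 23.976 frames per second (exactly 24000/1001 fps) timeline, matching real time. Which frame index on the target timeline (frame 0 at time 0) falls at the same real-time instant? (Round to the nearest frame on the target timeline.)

frame 15503

Source frame index: (0×3600 + 10×60 + 46) × 60 + 37 = 38797.
Real time: 38797 / (60) = 38797/60 s.
Target frame: (38797/60) × (24000/1001) = 1410800/91 ≈ 15503.297 → 15503.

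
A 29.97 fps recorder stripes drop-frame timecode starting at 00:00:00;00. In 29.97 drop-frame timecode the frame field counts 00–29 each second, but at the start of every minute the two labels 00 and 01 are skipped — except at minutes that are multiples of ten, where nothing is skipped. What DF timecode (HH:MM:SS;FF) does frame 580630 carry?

05:22:53;20

Ten DF minutes hold 17982 frames, so frame 580630 lies in block 32 (frames 575424–593405) with 5206 frames into that block.
The block's first minute is 1800 frames and the rest 1798 each; 5206 frames reaches minute 2, so 32 × 18 + 2 × 2 = 580 labels have been skipped so far.
Adding those back, label number 580630 + 580 = 581210 at 30 labels/s is 19373 s + 20 f = 5 h 22 min 53 s frame 20, i.e. 05:22:53;20.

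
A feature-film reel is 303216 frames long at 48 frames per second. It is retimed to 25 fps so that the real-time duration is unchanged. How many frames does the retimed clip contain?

Target frames = source frames × (target rate / source rate) = 303216 × (25)/(48) = 303216 × 25/48 = 157925.

157925 frames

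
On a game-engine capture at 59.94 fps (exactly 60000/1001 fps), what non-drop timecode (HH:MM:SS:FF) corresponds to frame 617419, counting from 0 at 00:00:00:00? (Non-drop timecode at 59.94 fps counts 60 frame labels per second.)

617419 ÷ 60 = 10290 full seconds, remainder 19 frames.
10290 s = 2 h 51 min 30 s.
Timecode: 02:51:30:19.

02:51:30:19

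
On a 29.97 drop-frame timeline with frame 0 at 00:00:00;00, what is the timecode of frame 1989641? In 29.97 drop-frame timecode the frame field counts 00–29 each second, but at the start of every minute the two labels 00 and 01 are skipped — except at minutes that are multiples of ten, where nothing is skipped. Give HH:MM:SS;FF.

18:26:27;23

Ten DF minutes hold 17982 frames, so frame 1989641 lies in block 110 (frames 1978020–1996001) with 11621 frames into that block.
The block's first minute is 1800 frames and the rest 1798 each; 11621 frames reaches minute 6, so 110 × 18 + 6 × 2 = 1992 labels have been skipped so far.
Adding those back, label number 1989641 + 1992 = 1991633 at 30 labels/s is 66387 s + 23 f = 18 h 26 min 27 s frame 23, i.e. 18:26:27;23.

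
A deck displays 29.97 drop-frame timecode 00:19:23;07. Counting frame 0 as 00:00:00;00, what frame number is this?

Complete 10-minute blocks: 1, each 17982 frames → 17982.
Remaining 9 whole minutes in the current block: 1800 + 8 × 1798 = 16184 frames.
Within the current minute: 23 × 30 + 7 − 2 = 695 (labels ;00/;01 skipped at this minute). Total = 17982 + 16184 + 695 = 34861.

34861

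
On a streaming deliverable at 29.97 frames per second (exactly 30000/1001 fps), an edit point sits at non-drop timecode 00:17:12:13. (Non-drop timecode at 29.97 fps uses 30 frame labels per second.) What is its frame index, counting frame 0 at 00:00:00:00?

frame 30973

Total seconds to the label: (0 × 3600 + 17 × 60 + 12) = 1032.
Frame index = 1032 × 30 + 13 = 30973.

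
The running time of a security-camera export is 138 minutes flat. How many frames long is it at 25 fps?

138 min = 8280 s.
Frames = 8280 × 25 = 207000.

207000 frames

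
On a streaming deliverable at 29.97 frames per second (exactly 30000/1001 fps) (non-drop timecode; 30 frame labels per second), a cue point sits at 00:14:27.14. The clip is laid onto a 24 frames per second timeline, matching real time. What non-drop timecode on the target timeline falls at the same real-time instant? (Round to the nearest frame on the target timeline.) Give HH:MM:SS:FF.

00:14:28:08

Source frame index: (0×3600 + 14×60 + 27) × 30 + 14 = 26024.
Real time: 26024 / (30000/1001) = 3256253/3750 s.
Target frame: (3256253/3750) × (24) = 13025012/625 ≈ 20840.019 → 20840.
At 24 labels/s: frame 20840 → 00:14:28:08.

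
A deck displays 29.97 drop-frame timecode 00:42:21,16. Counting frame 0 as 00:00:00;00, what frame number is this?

76170

As if non-drop at 30 labels/s: (0 × 3600 + 42 × 60 + 21) × 30 + 16 = 76246.
Minute boundaries passed: 42; those not divisible by 10: 42 − 4 = 38; dropped labels = 2 × 38 = 76.
Actual frame index = 76246 − 76 = 76170.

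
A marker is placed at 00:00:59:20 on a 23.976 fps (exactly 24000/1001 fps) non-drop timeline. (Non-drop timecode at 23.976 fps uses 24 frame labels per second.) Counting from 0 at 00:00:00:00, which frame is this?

Total seconds to the label: (0 × 3600 + 0 × 60 + 59) = 59.
Frame index = 59 × 24 + 20 = 1436.

frame 1436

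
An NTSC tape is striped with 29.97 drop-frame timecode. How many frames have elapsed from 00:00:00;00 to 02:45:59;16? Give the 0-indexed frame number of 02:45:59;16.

As if non-drop at 30 labels/s: (2 × 3600 + 45 × 60 + 59) × 30 + 16 = 298786.
Minute boundaries passed: 165; those not divisible by 10: 165 − 16 = 149; dropped labels = 2 × 149 = 298.
Actual frame index = 298786 − 298 = 298488.

298488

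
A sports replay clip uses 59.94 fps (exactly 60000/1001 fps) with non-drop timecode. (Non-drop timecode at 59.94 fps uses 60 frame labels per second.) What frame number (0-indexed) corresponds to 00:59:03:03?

Total seconds to the label: (0 × 3600 + 59 × 60 + 3) = 3543.
Frame index = 3543 × 60 + 3 = 212583.

frame 212583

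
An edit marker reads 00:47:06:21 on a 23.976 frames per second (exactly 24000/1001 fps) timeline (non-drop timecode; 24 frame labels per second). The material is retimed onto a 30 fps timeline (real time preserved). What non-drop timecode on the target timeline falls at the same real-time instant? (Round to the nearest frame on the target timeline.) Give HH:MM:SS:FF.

Source frame index: (0×3600 + 47×60 + 6) × 24 + 21 = 67845.
Real time: 67845 / (24000/1001) = 4527523/1600 s.
Target frame: (4527523/1600) × (30) = 13582569/160 ≈ 84891.056 → 84891.
At 30 labels/s: frame 84891 → 00:47:09:21.

00:47:09:21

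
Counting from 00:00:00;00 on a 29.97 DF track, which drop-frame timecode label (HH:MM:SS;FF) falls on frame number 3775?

Each 10-minute DF block holds 10 × 60 × 30 − 9 × 2 = 17982 frames. 3775 ÷ 17982 → 0 full blocks, remainder 3775.
Within the partial block the first minute is 1800 frames and each further minute 1798, so 2 further minute boundaries passed. Total skipped labels = 18 × 0 + 2 × 2 = 4.
Non-drop label index = 3775 + 4 = 3779; at 30 labels/s that is 00:02:05:29, i.e. DF 00:02:05;29.

00:02:05;29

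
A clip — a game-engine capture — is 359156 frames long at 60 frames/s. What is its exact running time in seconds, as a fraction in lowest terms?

Running time = 359156 ÷ (60) = 359156 × 1/60 = 89789/15 s.

89789/15 seconds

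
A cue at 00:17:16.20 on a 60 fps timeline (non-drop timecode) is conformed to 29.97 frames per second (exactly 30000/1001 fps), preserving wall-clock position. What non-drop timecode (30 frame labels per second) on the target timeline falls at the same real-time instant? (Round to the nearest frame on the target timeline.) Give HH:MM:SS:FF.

Source frame index: (0×3600 + 17×60 + 16) × 60 + 20 = 62180.
Real time: 62180 / (60) = 3109/3 s.
Target frame: (3109/3) × (30000/1001) = 31090000/1001 ≈ 31058.941 → 31059.
At 30 labels/s: frame 31059 → 00:17:15:09.

00:17:15:09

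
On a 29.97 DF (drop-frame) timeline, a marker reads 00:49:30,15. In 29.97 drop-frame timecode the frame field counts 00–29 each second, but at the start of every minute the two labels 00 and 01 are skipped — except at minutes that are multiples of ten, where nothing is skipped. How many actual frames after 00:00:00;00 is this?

As if non-drop at 30 labels/s: (0 × 3600 + 49 × 60 + 30) × 30 + 15 = 89115.
Minute boundaries passed: 49; those not divisible by 10: 49 − 4 = 45; dropped labels = 2 × 45 = 90.
Actual frame index = 89115 − 90 = 89025.

89025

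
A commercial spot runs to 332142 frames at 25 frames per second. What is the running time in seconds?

Running time = 332142 / (25) = 13285.68 s.

13285.68 seconds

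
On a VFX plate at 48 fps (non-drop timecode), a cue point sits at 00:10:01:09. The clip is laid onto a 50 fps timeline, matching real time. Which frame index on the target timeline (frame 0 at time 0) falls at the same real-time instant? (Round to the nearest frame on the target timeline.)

frame 30059

Source frame index: (0×3600 + 10×60 + 1) × 48 + 9 = 28857.
Real time: 28857 / (48) = 9619/16 s.
Target frame: (9619/16) × (50) = 240475/8 ≈ 30059.375 → 30059.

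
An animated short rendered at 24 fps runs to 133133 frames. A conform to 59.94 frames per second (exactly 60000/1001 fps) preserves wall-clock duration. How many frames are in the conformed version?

Target frames = source frames × (target rate / source rate) = 133133 × (60000/1001)/(24) = 133133 × 2500/1001 = 332500.

332500 frames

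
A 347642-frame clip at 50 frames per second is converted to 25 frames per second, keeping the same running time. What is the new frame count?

173821 frames

Target frames = source frames × (target rate / source rate) = 347642 × (25)/(50) = 347642 × 1/2 = 173821.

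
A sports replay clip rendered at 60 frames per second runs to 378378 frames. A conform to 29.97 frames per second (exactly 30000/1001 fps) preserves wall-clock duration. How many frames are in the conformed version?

189000 frames

Target frames = source frames × (target rate / source rate) = 378378 × (30000/1001)/(60) = 378378 × 500/1001 = 189000.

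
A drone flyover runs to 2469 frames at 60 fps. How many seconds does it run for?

41.15 seconds

Running time = 2469 / (60) = 41.15 s.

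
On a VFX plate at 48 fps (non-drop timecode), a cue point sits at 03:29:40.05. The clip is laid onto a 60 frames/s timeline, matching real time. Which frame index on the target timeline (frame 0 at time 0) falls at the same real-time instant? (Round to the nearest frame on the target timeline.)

frame 754806

Source frame index: (3×3600 + 29×60 + 40) × 48 + 5 = 603845.
Real time: 603845 / (48) = 603845/48 s.
Target frame: (603845/48) × (60) = 3019225/4 ≈ 754806.250 → 754806.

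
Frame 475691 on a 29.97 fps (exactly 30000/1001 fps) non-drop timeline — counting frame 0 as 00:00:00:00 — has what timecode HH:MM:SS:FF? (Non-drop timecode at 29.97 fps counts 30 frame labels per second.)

475691 ÷ 30 = 15856 full seconds, remainder 11 frames.
15856 s = 4 h 24 min 16 s.
Timecode: 04:24:16:11.

04:24:16:11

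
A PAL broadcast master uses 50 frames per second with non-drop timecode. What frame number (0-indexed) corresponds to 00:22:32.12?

frame 67612

Total seconds to the label: (0 × 3600 + 22 × 60 + 32) = 1352.
Frame index = 1352 × 50 + 12 = 67612.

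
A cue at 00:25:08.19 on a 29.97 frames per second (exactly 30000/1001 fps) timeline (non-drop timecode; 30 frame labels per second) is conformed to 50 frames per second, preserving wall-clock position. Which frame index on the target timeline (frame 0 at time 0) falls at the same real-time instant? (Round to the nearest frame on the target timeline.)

frame 75507

Source frame index: (0×3600 + 25×60 + 8) × 30 + 19 = 45259.
Real time: 45259 / (30000/1001) = 45304259/30000 s.
Target frame: (45304259/30000) × (50) = 45304259/600 ≈ 75507.098 → 75507.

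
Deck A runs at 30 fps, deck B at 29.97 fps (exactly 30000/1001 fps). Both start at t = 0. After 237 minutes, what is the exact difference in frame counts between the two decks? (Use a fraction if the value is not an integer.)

426600/1001 frames

237 min = 14220 s.
A emits 30 × 14220 = 426600 frames; B emits 30000/1001 × 14220 = 426600000/1001.
Difference = 426600/1001 frames (≈ 426.1738); B is behind A.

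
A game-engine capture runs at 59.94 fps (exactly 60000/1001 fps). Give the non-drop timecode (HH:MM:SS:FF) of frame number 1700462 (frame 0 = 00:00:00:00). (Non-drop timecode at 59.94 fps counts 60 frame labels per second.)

1700462 ÷ 60 = 28341 full seconds, remainder 2 frames.
28341 s = 7 h 52 min 21 s.
Timecode: 07:52:21:02.

07:52:21:02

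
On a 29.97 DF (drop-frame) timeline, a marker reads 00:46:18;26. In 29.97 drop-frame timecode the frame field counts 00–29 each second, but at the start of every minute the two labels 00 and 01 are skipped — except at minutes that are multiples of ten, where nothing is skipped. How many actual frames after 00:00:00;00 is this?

83282

As if non-drop at 30 labels/s: (0 × 3600 + 46 × 60 + 18) × 30 + 26 = 83366.
Minute boundaries passed: 46; those not divisible by 10: 46 − 4 = 42; dropped labels = 2 × 42 = 84.
Actual frame index = 83366 − 84 = 83282.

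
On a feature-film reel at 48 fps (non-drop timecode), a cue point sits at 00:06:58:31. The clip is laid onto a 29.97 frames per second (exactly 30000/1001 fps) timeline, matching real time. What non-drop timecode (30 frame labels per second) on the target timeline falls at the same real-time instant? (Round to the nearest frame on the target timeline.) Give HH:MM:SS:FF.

00:06:58:07

Source frame index: (0×3600 + 6×60 + 58) × 48 + 31 = 20095.
Real time: 20095 / (48) = 20095/48 s.
Target frame: (20095/48) × (30000/1001) = 12559375/1001 ≈ 12546.828 → 12547.
At 30 labels/s: frame 12547 → 00:06:58:07.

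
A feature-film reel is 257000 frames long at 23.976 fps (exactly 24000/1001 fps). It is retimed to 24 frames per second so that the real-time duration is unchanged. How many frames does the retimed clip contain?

257257 frames

Target frames = source frames × (target rate / source rate) = 257000 × (24)/(24000/1001) = 257000 × 1001/1000 = 257257.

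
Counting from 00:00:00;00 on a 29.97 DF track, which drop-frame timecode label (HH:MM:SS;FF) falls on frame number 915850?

Each 10-minute DF block holds 10 × 60 × 30 − 9 × 2 = 17982 frames. 915850 ÷ 17982 → 50 full blocks, remainder 16750.
Within the partial block the first minute is 1800 frames and each further minute 1798, so 9 further minute boundaries passed. Total skipped labels = 18 × 50 + 2 × 9 = 918.
Non-drop label index = 915850 + 918 = 916768; at 30 labels/s that is 08:29:18:28, i.e. DF 08:29:18;28.

08:29:18;28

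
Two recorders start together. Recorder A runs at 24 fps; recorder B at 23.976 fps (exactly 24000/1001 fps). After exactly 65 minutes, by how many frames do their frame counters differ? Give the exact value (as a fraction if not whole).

7200/77 frames

65 min = 3900 s.
A emits 24 × 3900 = 93600 frames; B emits 24000/1001 × 3900 = 7200000/77.
Difference = 7200/77 frames (≈ 93.5065); B is behind A.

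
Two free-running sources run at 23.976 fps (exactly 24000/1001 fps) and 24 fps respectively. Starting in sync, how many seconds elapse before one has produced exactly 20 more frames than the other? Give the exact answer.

The gap grows by |24 − 24000/1001| = 24/1001 frames per second.
Time for a 20-frame gap: 20 ÷ (24/1001) = 5005/6 s.

5005/6 seconds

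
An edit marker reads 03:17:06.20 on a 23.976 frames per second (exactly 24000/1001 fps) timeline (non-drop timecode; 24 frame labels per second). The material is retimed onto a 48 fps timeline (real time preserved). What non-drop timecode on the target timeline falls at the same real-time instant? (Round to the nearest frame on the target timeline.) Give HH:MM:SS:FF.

Source frame index: (3×3600 + 17×60 + 6) × 24 + 20 = 283844.
Real time: 283844 / (24000/1001) = 71031961/6000 s.
Target frame: (71031961/6000) × (48) = 71031961/125 ≈ 568255.688 → 568256.
At 48 labels/s: frame 568256 → 03:17:18:32.

03:17:18:32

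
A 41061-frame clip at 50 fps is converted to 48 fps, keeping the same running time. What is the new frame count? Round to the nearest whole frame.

39419 frames

Frames at target rate = 41061 × (48) / (50) = 985464/25 ≈ 39418.560.
Nearest whole frame: 39419.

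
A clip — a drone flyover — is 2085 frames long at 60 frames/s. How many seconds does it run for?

34.75 seconds

Running time = 2085 / (60) = 34.75 s.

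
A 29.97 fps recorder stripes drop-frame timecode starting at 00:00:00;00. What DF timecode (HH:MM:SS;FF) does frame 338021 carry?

Ten DF minutes hold 17982 frames, so frame 338021 lies in block 18 (frames 323676–341657) with 14345 frames into that block.
The block's first minute is 1800 frames and the rest 1798 each; 14345 frames reaches minute 7, so 18 × 18 + 7 × 2 = 338 labels have been skipped so far.
Adding those back, label number 338021 + 338 = 338359 at 30 labels/s is 11278 s + 19 f = 3 h 7 min 58 s frame 19, i.e. 03:07:58;19.

03:07:58;19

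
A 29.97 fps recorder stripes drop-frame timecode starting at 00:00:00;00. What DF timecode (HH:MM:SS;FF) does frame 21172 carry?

00:11:46;12

Each 10-minute DF block holds 10 × 60 × 30 − 9 × 2 = 17982 frames. 21172 ÷ 17982 → 1 full block, remainder 3190.
Within the partial block the first minute is 1800 frames and each further minute 1798, so 1 further minute boundary passed. Total skipped labels = 18 × 1 + 2 × 1 = 20.
Non-drop label index = 21172 + 20 = 21192; at 30 labels/s that is 00:11:46:12, i.e. DF 00:11:46;12.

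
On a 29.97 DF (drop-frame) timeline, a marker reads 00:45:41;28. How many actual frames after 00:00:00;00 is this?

82176

As if non-drop at 30 labels/s: (0 × 3600 + 45 × 60 + 41) × 30 + 28 = 82258.
Minute boundaries passed: 45; those not divisible by 10: 45 − 4 = 41; dropped labels = 2 × 41 = 82.
Actual frame index = 82258 − 82 = 82176.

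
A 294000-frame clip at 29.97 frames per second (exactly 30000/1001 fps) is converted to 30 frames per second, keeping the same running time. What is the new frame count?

294294 frames

Target frames = source frames × (target rate / source rate) = 294000 × (30)/(30000/1001) = 294000 × 1001/1000 = 294294.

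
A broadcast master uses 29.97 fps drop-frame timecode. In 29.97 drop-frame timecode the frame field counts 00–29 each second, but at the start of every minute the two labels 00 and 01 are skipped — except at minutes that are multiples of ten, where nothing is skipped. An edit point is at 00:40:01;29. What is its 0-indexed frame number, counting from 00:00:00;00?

71987

As if non-drop at 30 labels/s: (0 × 3600 + 40 × 60 + 1) × 30 + 29 = 72059.
Minute boundaries passed: 40; those not divisible by 10: 40 − 4 = 36; dropped labels = 2 × 36 = 72.
Actual frame index = 72059 − 72 = 71987.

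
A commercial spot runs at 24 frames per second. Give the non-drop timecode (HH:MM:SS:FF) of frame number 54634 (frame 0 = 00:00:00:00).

54634 ÷ 24 = 2276 full seconds, remainder 10 frames.
2276 s = 0 h 37 min 56 s.
Timecode: 00:37:56:10.

00:37:56:10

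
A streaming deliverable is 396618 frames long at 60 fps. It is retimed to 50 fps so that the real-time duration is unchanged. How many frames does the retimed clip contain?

Target frames = source frames × (target rate / source rate) = 396618 × (50)/(60) = 396618 × 5/6 = 330515.

330515 frames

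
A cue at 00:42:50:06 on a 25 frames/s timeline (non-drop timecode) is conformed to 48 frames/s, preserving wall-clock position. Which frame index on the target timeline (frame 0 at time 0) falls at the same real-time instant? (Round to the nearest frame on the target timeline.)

Source frame index: (0×3600 + 42×60 + 50) × 25 + 6 = 64256.
Real time: 64256 / (25) = 64256/25 s.
Target frame: (64256/25) × (48) = 3084288/25 ≈ 123371.520 → 123372.

frame 123372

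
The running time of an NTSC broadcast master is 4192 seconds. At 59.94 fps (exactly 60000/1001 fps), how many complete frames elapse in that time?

Frames = 4192 × 60000/1001 = 251520000/1001 ≈ 251268.7313.
Complete frames: 251268.

251268 frames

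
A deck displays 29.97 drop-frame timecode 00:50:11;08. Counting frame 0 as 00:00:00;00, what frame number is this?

Complete 10-minute blocks: 5, each 17982 frames → 89910.
Remaining 0 whole minutes in the current block: 0 frames.
Within the current minute: 11 × 30 + 8 = 338. Total = 89910 + 0 + 338 = 90248.

90248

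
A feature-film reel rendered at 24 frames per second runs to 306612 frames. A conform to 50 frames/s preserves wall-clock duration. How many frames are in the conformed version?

638775 frames

Frames at target rate = 306612 × (50) / (24) = 638775.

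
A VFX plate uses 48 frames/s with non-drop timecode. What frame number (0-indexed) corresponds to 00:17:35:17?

frame 50657

Total seconds to the label: (0 × 3600 + 17 × 60 + 35) = 1055.
Frame index = 1055 × 48 + 17 = 50657.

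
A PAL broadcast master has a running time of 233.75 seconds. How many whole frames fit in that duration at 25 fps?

5843 frames

Frames = 233.75 × 25 = 23375/4 ≈ 5843.7500.
Complete frames: 5843.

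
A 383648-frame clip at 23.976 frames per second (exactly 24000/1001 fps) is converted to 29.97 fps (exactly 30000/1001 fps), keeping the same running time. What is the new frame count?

Frames at target rate = 383648 × (30000/1001) / (24000/1001) = 479560.

479560 frames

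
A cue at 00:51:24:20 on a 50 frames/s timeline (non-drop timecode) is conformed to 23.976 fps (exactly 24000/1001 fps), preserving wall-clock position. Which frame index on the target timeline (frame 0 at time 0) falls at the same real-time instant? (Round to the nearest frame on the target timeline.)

frame 73952

Source frame index: (0×3600 + 51×60 + 24) × 50 + 20 = 154220.
Real time: 154220 / (50) = 15422/5 s.
Target frame: (15422/5) × (24000/1001) = 6729600/91 ≈ 73951.648 → 73952.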